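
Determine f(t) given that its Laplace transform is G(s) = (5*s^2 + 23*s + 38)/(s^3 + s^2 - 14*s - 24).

f(t) = 5*exp(4*t) - 2*exp(-2*t) + 2*exp(-3*t)

Factor the denominator: s^3 + s^2 - 14*s - 24 = (s - 4)*(s + 2)*(s + 3).
Partial fraction decomposition gives [-2/(s + 2)] + [2/(s + 3)] + [5/(s - 4)].
Invert each term: -2/(s + 2) ↔ -2e^(-2t); 2/(s + 3) ↔ 2e^(-3t); 5/(s - 4) ↔ 5e^(4t).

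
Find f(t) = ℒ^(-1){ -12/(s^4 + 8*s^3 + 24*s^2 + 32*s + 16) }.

f(t) = -2*t^3*exp(-2*t)

Rewrite the denominator: s^4 + 8*s^3 + 24*s^2 + 32*s + 16 = (s + 2)^4.
The form in (s + 2) signals a first-shifting-theorem factor e^(-2t).
Since L{t^3} = 3!/s^4 = 6/s^4, the inverse is t^3*e^(-2*t), scaled by -2.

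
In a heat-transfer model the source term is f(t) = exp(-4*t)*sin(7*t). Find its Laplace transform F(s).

F(s) = 7/((s + 4)^2 + 49)

L{sin(7t)} = 7/(s^2 + 49).
By the first shifting theorem, multiplying by e^(-4t) replaces s with s + 4.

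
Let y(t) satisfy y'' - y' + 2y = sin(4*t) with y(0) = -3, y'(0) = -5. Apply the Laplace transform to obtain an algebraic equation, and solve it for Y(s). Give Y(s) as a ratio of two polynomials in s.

Transform both sides with L{·}.
With L{y''} = s^2 Y - s·y(0) - y'(0) and L{y'} = sY - y(0), with y(0) = -3, y'(0) = -5: the LHS transforms to (s^2 - s + 2)Y - (-3*s - 2).
The right side is L{sin(4*t)} = 4/(s^2 + 16).
So (s^2 - s + 2)Y = 4/(s^2 + 16) + (-3*s - 2).
Solve for Y(s) and write it as one ratio of polynomials.

Y(s) = (-3*s^3 - 2*s^2 - 48*s - 28)/(s^4 - s^3 + 18*s^2 - 16*s + 32)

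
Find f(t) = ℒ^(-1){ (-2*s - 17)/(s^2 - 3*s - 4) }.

f(t) = -5*exp(4*t) + 3*exp(-t)

Factor the denominator: s^2 - 3*s - 4 = (s - 4)*(s + 1).
Partial fraction decomposition gives [-5/(s - 4)] + [3/(s + 1)].
Invert each term: -5/(s - 4) ↔ -5e^(4t); 3/(s + 1) ↔ 3e^(-t).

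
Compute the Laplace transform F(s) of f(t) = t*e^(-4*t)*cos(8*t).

F(s) = (s - 4)*(s + 12)/(s^2 + 8*s + 80)^2

L{cos(8t)} = s/(s^2 + 64).
Multiplying by e^(-4t) shifts s → s + 4, so L{e^(-4*t)*cos(8*t)} = (s + 4)/((s + 4)^2 + 64).
Then apply L{t·g(t)} = -d/ds[G(s)] with G(s) = (s + 4)/((s + 4)^2 + 64):
differentiating 1 time and applying the sign gives (s - 4)*(s + 12)/(s^2 + 8*s + 80)^2.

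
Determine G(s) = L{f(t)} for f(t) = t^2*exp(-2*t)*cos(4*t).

G(s) = 2*(s + 2)*(s^2 + 4*s - 44)/(s^2 + 4*s + 20)^3

L{cos(4t)} = s/(s^2 + 16).
Multiplying by e^(-2t) shifts s → s + 2, so L{exp(-2*t)*cos(4*t)} = (s + 2)/((s + 2)^2 + 16).
Then apply L{t^2·g(t)} = (-1)^2 d^2/ds^2[H(s)] with H(s) = (s + 2)/((s + 2)^2 + 16):
differentiating 2 times and applying the sign gives 2*(s + 2)*(s^2 + 4*s - 44)/(s^2 + 4*s + 20)^3.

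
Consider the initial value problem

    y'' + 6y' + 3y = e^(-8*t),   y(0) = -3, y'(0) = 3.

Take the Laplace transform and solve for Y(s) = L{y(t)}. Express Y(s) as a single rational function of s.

Transform both sides with L{·}.
The derivative rules (L{y''} = s^2 Y - s·y(0) - y'(0) and L{y'} = sY - y(0), with y(0) = -3, y'(0) = 3) turn the left side into (s^2 + 6*s + 3)Y - (-3*s - 15).
The right side is L{e^(-8*t)} = 1/(s + 8).
So (s^2 + 6*s + 3)Y = 1/(s + 8) + (-3*s - 15).
Isolate Y and clear denominators.

Y(s) = (-3*s^2 - 39*s - 119)/(s^3 + 14*s^2 + 51*s + 24)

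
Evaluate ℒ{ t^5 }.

L{t^5} = 5!/s^6 = 120/s^6.

120/s^6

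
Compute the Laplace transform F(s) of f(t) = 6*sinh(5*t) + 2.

F(s) = 30/(s^2 - 25) + 2/s

The transform is linear, so treat each term independently.
(6)·[L{sinh(5t)} = 5/(s^2 - 25)]; L{2} = 2/s.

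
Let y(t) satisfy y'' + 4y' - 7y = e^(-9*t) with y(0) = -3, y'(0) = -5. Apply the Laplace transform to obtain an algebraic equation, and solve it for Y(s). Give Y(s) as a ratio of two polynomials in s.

Take the Laplace transform of both sides.
With L{y''} = s^2 Y - s·y(0) - y'(0) and L{y'} = sY - y(0), with y(0) = -3, y'(0) = -5: the LHS transforms to (s^2 + 4*s - 7)Y - (-3*s - 17).
The right side is L{e^(-9*t)} = 1/(s + 9).
So (s^2 + 4*s - 7)Y = 1/(s + 9) + (-3*s - 17).
Divide through and combine into a single rational function.

Y(s) = (-3*s^2 - 44*s - 152)/(s^3 + 13*s^2 + 29*s - 63)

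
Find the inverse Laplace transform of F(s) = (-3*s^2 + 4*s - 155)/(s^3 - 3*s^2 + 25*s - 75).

-5*exp(3*t) + 2*sin(5*t) + 2*cos(5*t)

Factor the denominator: s^3 - 3*s^2 + 25*s - 75 = (s - 3)*(s^2 + 25).
Partial fraction decomposition gives [-5/(s - 3)] + [2*s/(s^2 + 25)] + [10/(s^2 + 25)].
Invert each term: -5/(s - 3) ↔ -5e^(3t); 2·s/(s^2 + 25) ↔ 2cos(5t); 2·5/(s^2 + 25) ↔ 2sin(5t).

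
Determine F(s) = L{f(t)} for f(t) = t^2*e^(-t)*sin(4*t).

L{sin(4t)} = 4/(s^2 + 16).
Multiplying by e^(-t) shifts s → s + 1, so L{e^(-t)*sin(4*t)} = 4/((s + 1)^2 + 16).
Then apply L{t^2·g(t)} = (-1)^2 d^2/ds^2[G(s)] with G(s) = 4/((s + 1)^2 + 16):
differentiating 2 times and applying the sign gives 8*(3*s^2 + 6*s - 13)/(s^2 + 2*s + 17)^3.

F(s) = 8*(3*s^2 + 6*s - 13)/(s^2 + 2*s + 17)^3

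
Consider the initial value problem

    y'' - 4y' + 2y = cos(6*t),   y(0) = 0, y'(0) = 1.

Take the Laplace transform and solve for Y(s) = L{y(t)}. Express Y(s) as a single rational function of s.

Transform both sides with L{·}.
The derivative rules (L{y''} = s^2 Y - s·y(0) - y'(0) and L{y'} = sY - y(0), with y(0) = 0, y'(0) = 1) turn the left side into (s^2 - 4*s + 2)Y - (1).
The right side is L{cos(6*t)} = s/(s^2 + 36).
So (s^2 - 4*s + 2)Y = s/(s^2 + 36) + (1).
Divide through and combine into a single rational function.

Y(s) = (s^2 + s + 36)/(s^4 - 4*s^3 + 38*s^2 - 144*s + 72)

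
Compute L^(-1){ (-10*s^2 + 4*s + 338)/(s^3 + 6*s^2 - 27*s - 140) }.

exp(5*t) - 6*exp(-4*t) - 5*exp(-7*t)

Factor the denominator: s^3 + 6*s^2 - 27*s - 140 = (s - 5)*(s + 4)*(s + 7).
Partial fraction decomposition gives [-5/(s + 7)] + [1/(s - 5)] + [-6/(s + 4)].
Invert each term: -5/(s + 7) ↔ -5e^(-7t); 1/(s - 5) ↔ e^(5t); -6/(s + 4) ↔ -6e^(-4t).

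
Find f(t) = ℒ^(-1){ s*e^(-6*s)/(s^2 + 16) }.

The factor e^(-6s) signals a time shift by c = 6 (second shifting theorem).
L{cos(4t)} = s/(s^2 + 16), so L^-1{s/(s^2 + 16)} = cos(4*t).
Hence the inverse is u(t - 6) times that function evaluated at t - 6.

f(t) = Heaviside(t - 6)*(cos(4*t - 24))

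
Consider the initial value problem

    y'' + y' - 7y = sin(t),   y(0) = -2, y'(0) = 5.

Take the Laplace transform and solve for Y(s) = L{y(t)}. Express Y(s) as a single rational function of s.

Take the Laplace transform of both sides.
The derivative rules (L{y''} = s^2 Y - s·y(0) - y'(0) and L{y'} = sY - y(0), with y(0) = -2, y'(0) = 5) turn the left side into (s^2 + s - 7)Y - (-2*s + 3).
The right side is L{sin(t)} = 1/(s^2 + 1).
So (s^2 + s - 7)Y = 1/(s^2 + 1) + (-2*s + 3).
Divide through and combine into a single rational function.

Y(s) = (-2*s^3 + 3*s^2 - 2*s + 4)/(s^4 + s^3 - 6*s^2 + s - 7)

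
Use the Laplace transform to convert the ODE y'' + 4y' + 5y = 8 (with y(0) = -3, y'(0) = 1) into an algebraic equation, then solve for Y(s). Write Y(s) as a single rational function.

Transform both sides with L{·}.
The derivative rules (L{y''} = s^2 Y - s·y(0) - y'(0) and L{y'} = sY - y(0), with y(0) = -3, y'(0) = 1) turn the left side into (s^2 + 4*s + 5)Y - (-3*s - 11).
The right side is L{8} = 8/s.
So (s^2 + 4*s + 5)Y = 8/s + (-3*s - 11).
Divide through and combine into a single rational function.

Y(s) = (-3*s^2 - 11*s + 8)/(s^3 + 4*s^2 + 5*s)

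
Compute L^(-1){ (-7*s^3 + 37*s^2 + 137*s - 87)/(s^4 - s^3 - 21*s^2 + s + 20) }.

Factor the denominator: s^4 - s^3 - 21*s^2 + s + 20 = (s - 5)*(s - 1)*(s + 1)*(s + 4).
Partial fraction decomposition gives [-5/(s + 1)] + [-2/(s - 1)] + [3/(s - 5)] + [-3/(s + 4)].
Invert each term: -5/(s + 1) ↔ -5e^(-t); -2/(s - 1) ↔ -2e^(t); 3/(s - 5) ↔ 3e^(5t); -3/(s + 4) ↔ -3e^(-4t).

3*exp(5*t) - 2*exp(t) - 5*exp(-t) - 3*exp(-4*t)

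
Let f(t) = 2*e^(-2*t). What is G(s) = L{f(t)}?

L{2} = 2/s.
By the first shifting theorem, multiplying by e^(-2t) replaces s with s + 2.

G(s) = 2/(s + 2)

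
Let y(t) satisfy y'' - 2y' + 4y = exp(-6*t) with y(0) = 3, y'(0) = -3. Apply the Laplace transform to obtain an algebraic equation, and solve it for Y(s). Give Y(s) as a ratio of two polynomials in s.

Take the Laplace transform of both sides.
With L{y''} = s^2 Y - s·y(0) - y'(0) and L{y'} = sY - y(0), with y(0) = 3, y'(0) = -3: the LHS transforms to (s^2 - 2*s + 4)Y - (3*s - 9).
The right side is L{exp(-6*t)} = 1/(s + 6).
So (s^2 - 2*s + 4)Y = 1/(s + 6) + (3*s - 9).
Solve for Y(s) and write it as one ratio of polynomials.

Y(s) = (3*s^2 + 9*s - 53)/(s^3 + 4*s^2 - 8*s + 24)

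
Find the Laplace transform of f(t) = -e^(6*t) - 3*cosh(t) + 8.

-3*s/(s^2 - 1) - 1/(s - 6) + 8/s

By linearity of the Laplace transform, transform each term separately.
L{8} = 8/s; (-3)·[L{cosh(t)} = s/(s^2 - 1)]; (-1)·[L{e^(6t)} = 1/(s - 6)].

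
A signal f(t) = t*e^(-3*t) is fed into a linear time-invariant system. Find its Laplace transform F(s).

L{e^(-3t)} = 1/(s + 3).
Then apply L{t·g(t)} = -d/ds[G(s)] with G(s) = 1/(s + 3):
differentiating 1 time and applying the sign gives (s + 3)^(-2).

F(s) = (s + 3)^(-2)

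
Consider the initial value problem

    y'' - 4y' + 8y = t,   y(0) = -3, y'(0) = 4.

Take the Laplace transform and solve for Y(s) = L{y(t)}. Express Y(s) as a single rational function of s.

Take the Laplace transform of both sides.
Using L{y''} = s^2 Y - s·y(0) - y'(0) and L{y'} = sY - y(0), with y(0) = -3, y'(0) = 4, the left side becomes (s^2 - 4*s + 8)Y - (-3*s + 16).
The right side is L{t} = s^(-2).
So (s^2 - 4*s + 8)Y = s^(-2) + (-3*s + 16).
Divide through and combine into a single rational function.

Y(s) = (-3*s^3 + 16*s^2 + 1)/(s^4 - 4*s^3 + 8*s^2)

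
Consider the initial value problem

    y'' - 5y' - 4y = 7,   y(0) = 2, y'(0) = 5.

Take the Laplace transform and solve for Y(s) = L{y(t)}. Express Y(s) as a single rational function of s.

Laplace-transform each side.
The derivative rules (L{y''} = s^2 Y - s·y(0) - y'(0) and L{y'} = sY - y(0), with y(0) = 2, y'(0) = 5) turn the left side into (s^2 - 5*s - 4)Y - (2*s - 5).
The right side is L{7} = 7/s.
So (s^2 - 5*s - 4)Y = 7/s + (2*s - 5).
Solve for Y(s) and write it as one ratio of polynomials.

Y(s) = (2*s^2 - 5*s + 7)/(s^3 - 5*s^2 - 4*s)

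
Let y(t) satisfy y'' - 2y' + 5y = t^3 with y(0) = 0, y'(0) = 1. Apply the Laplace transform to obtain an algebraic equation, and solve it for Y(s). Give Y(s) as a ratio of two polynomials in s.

Apply the Laplace transform to the equation.
Using L{y''} = s^2 Y - s·y(0) - y'(0) and L{y'} = sY - y(0), with y(0) = 0, y'(0) = 1, the left side becomes (s^2 - 2*s + 5)Y - (1).
The right side is L{t^3} = 6/s^4.
So (s^2 - 2*s + 5)Y = 6/s^4 + (1).
Isolate Y and clear denominators.

Y(s) = (s^4 + 6)/(s^6 - 2*s^5 + 5*s^4)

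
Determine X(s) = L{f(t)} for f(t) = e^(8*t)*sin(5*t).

L{sin(5t)} = 5/(s^2 + 25).
By the first shifting theorem, multiplying by e^(8t) replaces s with s - 8.

X(s) = 5/((s - 8)^2 + 25)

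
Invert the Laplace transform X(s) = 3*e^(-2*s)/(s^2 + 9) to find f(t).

The factor e^(-2s) signals a time shift by c = 2 (second shifting theorem).
L{sin(3t)} = 3/(s^2 + 9), so L^-1{3/(s^2 + 9)} = sin(3*t).
Hence the inverse is u(t - 2) times that function evaluated at t - 2.

f(t) = Heaviside(t - 2)*(sin(3*t - 6))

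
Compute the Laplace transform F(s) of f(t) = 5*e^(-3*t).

L{5} = 5/s.
By the first shifting theorem, multiplying by e^(-3t) replaces s with s + 3.

F(s) = 5/(s + 3)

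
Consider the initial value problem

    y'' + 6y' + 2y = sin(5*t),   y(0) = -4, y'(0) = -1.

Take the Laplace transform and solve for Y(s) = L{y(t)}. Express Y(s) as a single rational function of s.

Apply the Laplace transform to the equation.
Using L{y''} = s^2 Y - s·y(0) - y'(0) and L{y'} = sY - y(0), with y(0) = -4, y'(0) = -1, the left side becomes (s^2 + 6*s + 2)Y - (-4*s - 25).
The right side is L{sin(5*t)} = 5/(s^2 + 25).
So (s^2 + 6*s + 2)Y = 5/(s^2 + 25) + (-4*s - 25).
Solve for Y(s) and write it as one ratio of polynomials.

Y(s) = (-4*s^3 - 25*s^2 - 100*s - 620)/(s^4 + 6*s^3 + 27*s^2 + 150*s + 50)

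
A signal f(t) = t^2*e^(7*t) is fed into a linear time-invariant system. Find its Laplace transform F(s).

L{e^(7t)} = 1/(s - 7).
Then apply L{t^2·g(t)} = (-1)^2 d^2/ds^2[G(s)] with G(s) = 1/(s - 7):
differentiating 2 times and applying the sign gives 2/(s - 7)^3.

F(s) = 2/(s - 7)^3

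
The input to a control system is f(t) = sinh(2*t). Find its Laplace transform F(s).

L{sinh(2t)} = 2/(s^2 - 4).

F(s) = 2/(s^2 - 4)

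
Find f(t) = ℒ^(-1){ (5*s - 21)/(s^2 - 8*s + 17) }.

f(t) = -exp(4*t)*sin(t) + 5*exp(4*t)*cos(t)

Complete the square in the denominator: s^2 - 8*s + 17 = (s - 4)^2 + 1^2.
Split the numerator to match: 5*s - 21 = 5·(s - 4) - 1·1.
Invert each term: 5·(s - 4)/((s - 4)^2 + 1) ↔ 5e^(4t)cos(t); -1·1/((s - 4)^2 + 1) ↔ -e^(4t)sin(t).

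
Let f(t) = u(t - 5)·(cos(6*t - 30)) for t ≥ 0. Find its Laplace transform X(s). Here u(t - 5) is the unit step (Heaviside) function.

By the second shifting theorem, L{u(t - c)·g(t - c)} = e^(-cs)·G(s) with c = 5 and G(s) = L{g(t)}.
L{cos(6t)} = s/(s^2 + 36).

X(s) = s*exp(-5*s)/(s^2 + 36)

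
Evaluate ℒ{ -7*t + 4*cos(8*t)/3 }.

Apply the Laplace transform termwise.
(-7)·[L{t} = 1!/s^2 = 1/s^2]; (4/3)·[L{cos(8t)} = s/(s^2 + 64)].

4*s/(3*(s^2 + 64)) - 7/s^2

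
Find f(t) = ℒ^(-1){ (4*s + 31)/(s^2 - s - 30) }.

f(t) = 5*exp(6*t) - exp(-5*t)

Factor the denominator: s^2 - s - 30 = (s - 6)*(s + 5).
Partial fraction decomposition gives [-1/(s + 5)] + [5/(s - 6)].
Invert each term: -1/(s + 5) ↔ -e^(-5t); 5/(s - 6) ↔ 5e^(6t).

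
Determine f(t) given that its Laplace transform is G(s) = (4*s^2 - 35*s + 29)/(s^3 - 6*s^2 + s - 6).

f(t) = -exp(6*t) - 5*sin(t) + 5*cos(t)

Factor the denominator: s^3 - 6*s^2 + s - 6 = (s - 6)*(s^2 + 1).
Partial fraction decomposition gives [-1/(s - 6)] + [5*s/(s^2 + 1)] + [-5/(s^2 + 1)].
Invert each term: -1/(s - 6) ↔ -e^(6t); 5·s/(s^2 + 1) ↔ 5cos(t); -5·1/(s^2 + 1) ↔ -5sin(t).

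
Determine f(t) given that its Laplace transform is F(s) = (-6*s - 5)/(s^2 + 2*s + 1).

Factor the denominator: s^2 + 2*s + 1 = (s + 1)^2.
Partial fraction decomposition gives [-6/(s + 1)] + [(s + 1)^(-2)].
Invert each term: -6/(s + 1) ↔ -6e^(-t); 1/(s + 1)^2 ↔ t·e^(-t).

f(t) = t*exp(-t) - 6*exp(-t)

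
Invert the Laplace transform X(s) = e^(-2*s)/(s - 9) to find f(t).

The factor e^(-2s) signals a time shift by c = 2 (second shifting theorem).
L{e^(9t)} = 1/(s - 9), so L^-1{1/(s - 9)} = e^(9*t).
Hence the inverse is u(t - 2) times that function evaluated at t - 2.

f(t) = Heaviside(t - 2)*(exp(9*t - 18))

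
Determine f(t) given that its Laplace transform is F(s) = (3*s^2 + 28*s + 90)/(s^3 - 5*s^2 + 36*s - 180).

Factor the denominator: s^3 - 5*s^2 + 36*s - 180 = (s - 5)*(s^2 + 36).
Partial fraction decomposition gives [5/(s - 5)] + [-2*s/(s^2 + 36)] + [18/(s^2 + 36)].
Invert each term: 5/(s - 5) ↔ 5e^(5t); -2·s/(s^2 + 36) ↔ -2cos(6t); 3·6/(s^2 + 36) ↔ 3sin(6t).

f(t) = 5*exp(5*t) + 3*sin(6*t) - 2*cos(6*t)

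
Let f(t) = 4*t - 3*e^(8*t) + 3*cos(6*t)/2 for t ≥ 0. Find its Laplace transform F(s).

Apply the Laplace transform termwise.
(3/2)·[L{cos(6t)} = s/(s^2 + 36)]; (4)·[L{t} = 1!/s^2 = 1/s^2]; (-3)·[L{e^(8t)} = 1/(s - 8)].

F(s) = 3*s/(2*(s^2 + 36)) - 3/(s - 8) + 4/s^2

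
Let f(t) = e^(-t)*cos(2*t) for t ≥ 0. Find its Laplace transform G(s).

G(s) = (s + 1)/((s + 1)^2 + 4)

L{cos(2t)} = s/(s^2 + 4).
By the first shifting theorem, multiplying by e^(-t) replaces s with s + 1.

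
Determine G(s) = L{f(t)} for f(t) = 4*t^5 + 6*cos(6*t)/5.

By linearity of the Laplace transform, transform each term separately.
(4)·[L{t^5} = 5!/s^6 = 120/s^6]; (6/5)·[L{cos(6t)} = s/(s^2 + 36)].

G(s) = 6*s/(5*(s^2 + 36)) + 480/s^6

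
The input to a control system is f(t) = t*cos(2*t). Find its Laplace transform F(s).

L{cos(2t)} = s/(s^2 + 4).
Then apply L{t·g(t)} = -d/ds[G(s)] with G(s) = s/(s^2 + 4):
differentiating 1 time and applying the sign gives (s - 2)*(s + 2)/(s^2 + 4)^2.

F(s) = (s - 2)*(s + 2)/(s^2 + 4)^2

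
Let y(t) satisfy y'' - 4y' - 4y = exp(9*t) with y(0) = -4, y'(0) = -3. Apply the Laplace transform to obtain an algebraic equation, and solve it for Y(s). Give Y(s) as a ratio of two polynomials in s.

Y(s) = (-4*s^2 + 49*s - 116)/(s^3 - 13*s^2 + 32*s + 36)

Laplace-transform each side.
The derivative rules (L{y''} = s^2 Y - s·y(0) - y'(0) and L{y'} = sY - y(0), with y(0) = -4, y'(0) = -3) turn the left side into (s^2 - 4*s - 4)Y - (-4*s + 13).
The right side is L{exp(9*t)} = 1/(s - 9).
So (s^2 - 4*s - 4)Y = 1/(s - 9) + (-4*s + 13).
Divide through and combine into a single rational function.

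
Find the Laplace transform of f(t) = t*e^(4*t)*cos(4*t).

L{cos(4t)} = s/(s^2 + 16).
Multiplying by e^(4t) shifts s → s - 4, so L{e^(4*t)*cos(4*t)} = (s - 4)/((s - 4)^2 + 16).
Then apply L{t·g(t)} = -d/ds[G(s)] with G(s) = (s - 4)/((s - 4)^2 + 16):
differentiating 1 time and applying the sign gives s*(s - 8)/(s^2 - 8*s + 32)^2.

s*(s - 8)/(s^2 - 8*s + 32)^2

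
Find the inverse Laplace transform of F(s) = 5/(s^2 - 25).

Since L{sinh(5t)} = 5/(s^2 - 25), the inverse is sinh(5*t).

sinh(5*t)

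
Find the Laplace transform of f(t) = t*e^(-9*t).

(s + 9)^(-2)

L{e^(-9t)} = 1/(s + 9).
Then apply L{t·g(t)} = -d/ds[G(s)] with G(s) = 1/(s + 9):
differentiating 1 time and applying the sign gives (s + 9)^(-2).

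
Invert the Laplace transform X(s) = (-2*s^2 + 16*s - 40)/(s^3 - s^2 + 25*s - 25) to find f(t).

f(t) = -exp(t) + 3*sin(5*t) - cos(5*t)

Factor the denominator: s^3 - s^2 + 25*s - 25 = (s - 1)*(s^2 + 25).
Partial fraction decomposition gives [-1/(s - 1)] + [-s/(s^2 + 25)] + [15/(s^2 + 25)].
Invert each term: -1/(s - 1) ↔ -e^(t); -1·s/(s^2 + 25) ↔ -cos(5t); 3·5/(s^2 + 25) ↔ 3sin(5t).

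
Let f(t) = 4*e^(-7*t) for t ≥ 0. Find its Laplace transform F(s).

L{4} = 4/s.
By the first shifting theorem, multiplying by e^(-7t) replaces s with s + 7.

F(s) = 4/(s + 7)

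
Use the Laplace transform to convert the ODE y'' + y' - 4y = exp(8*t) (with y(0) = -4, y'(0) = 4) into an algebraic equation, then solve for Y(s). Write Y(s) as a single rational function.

Apply the Laplace transform to the equation.
With L{y''} = s^2 Y - s·y(0) - y'(0) and L{y'} = sY - y(0), with y(0) = -4, y'(0) = 4: the LHS transforms to (s^2 + s - 4)Y - (-4*s).
The right side is L{exp(8*t)} = 1/(s - 8).
So (s^2 + s - 4)Y = 1/(s - 8) + (-4*s).
Solve for Y(s) and write it as one ratio of polynomials.

Y(s) = (-4*s^2 + 32*s + 1)/(s^3 - 7*s^2 - 12*s + 32)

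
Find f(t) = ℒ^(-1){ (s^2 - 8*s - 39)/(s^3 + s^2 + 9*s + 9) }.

f(t) = -4*sin(3*t) + 4*cos(3*t) - 3*exp(-t)

Factor the denominator: s^3 + s^2 + 9*s + 9 = (s + 1)*(s^2 + 9).
Partial fraction decomposition gives [-3/(s + 1)] + [4*s/(s^2 + 9)] + [-12/(s^2 + 9)].
Invert each term: -3/(s + 1) ↔ -3e^(-t); 4·s/(s^2 + 9) ↔ 4cos(3t); -4·3/(s^2 + 9) ↔ -4sin(3t).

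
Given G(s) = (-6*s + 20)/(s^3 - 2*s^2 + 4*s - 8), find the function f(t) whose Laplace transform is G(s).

f(t) = exp(2*t) - 4*sin(2*t) - cos(2*t)

Factor the denominator: s^3 - 2*s^2 + 4*s - 8 = (s - 2)*(s^2 + 4).
Partial fraction decomposition gives [1/(s - 2)] + [-s/(s^2 + 4)] + [-8/(s^2 + 4)].
Invert each term: 1/(s - 2) ↔ e^(2t); -1·s/(s^2 + 4) ↔ -cos(2t); -4·2/(s^2 + 4) ↔ -4sin(2t).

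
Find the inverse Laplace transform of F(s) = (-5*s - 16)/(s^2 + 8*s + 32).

exp(-4*t)*sin(4*t) - 5*exp(-4*t)*cos(4*t)

Complete the square in the denominator: s^2 + 8*s + 32 = (s + 4)^2 + 4^2.
Split the numerator to match: -5*s - 16 = -5·(s + 4) + 1·4.
Invert each term: -5·(s + 4)/((s + 4)^2 + 16) ↔ -5e^(-4t)cos(4t); 1·4/((s + 4)^2 + 16) ↔ e^(-4t)sin(4t).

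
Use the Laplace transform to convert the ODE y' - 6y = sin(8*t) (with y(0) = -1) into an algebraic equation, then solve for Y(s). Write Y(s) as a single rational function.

Y(s) = (-s^2 - 56)/(s^3 - 6*s^2 + 64*s - 384)

Transform both sides with L{·}.
With L{y'} = sY - y(0) = sY - (-1): the LHS transforms to (s - 6)Y - (-1).
The right side is L{sin(8*t)} = 8/(s^2 + 64).
So (s - 6)Y = 8/(s^2 + 64) + (-1).
Divide through and combine into a single rational function.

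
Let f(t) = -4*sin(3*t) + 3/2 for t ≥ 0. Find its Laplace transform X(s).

X(s) = -12/(s^2 + 9) + 3/(2*s)

By linearity of the Laplace transform, transform each term separately.
L{3/2} = (3/2)/s; (-4)·[L{sin(3t)} = 3/(s^2 + 9)].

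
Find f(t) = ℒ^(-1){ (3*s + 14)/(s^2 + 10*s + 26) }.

Complete the square in the denominator: s^2 + 10*s + 26 = (s + 5)^2 + 1^2.
Split the numerator to match: 3*s + 14 = 3·(s + 5) - 1·1.
Invert each term: 3·(s + 5)/((s + 5)^2 + 1) ↔ 3e^(-5t)cos(t); -1·1/((s + 5)^2 + 1) ↔ -e^(-5t)sin(t).

f(t) = -exp(-5*t)*sin(t) + 3*exp(-5*t)*cos(t)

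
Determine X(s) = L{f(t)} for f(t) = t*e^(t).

X(s) = (s - 1)^(-2)

L{t} = 1!/s^2 = 1/s^2.
By the first shifting theorem, multiplying by e^(t) replaces s with s - 1.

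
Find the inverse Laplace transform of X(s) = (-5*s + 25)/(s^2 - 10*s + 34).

-5*exp(5*t)*cos(3*t)

Rewrite the denominator: s^2 - 10*s + 34 = (s - 5)^2 + 9.
The form in (s - 5) signals a first-shifting-theorem factor e^(5t).
Since L{cos(3t)} = s/(s^2 + 9), the inverse is e^(5*t)*cos(3*t), scaled by -5.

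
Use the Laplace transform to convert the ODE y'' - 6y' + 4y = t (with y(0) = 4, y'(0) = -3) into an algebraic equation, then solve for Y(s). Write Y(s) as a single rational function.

Y(s) = (4*s^3 - 27*s^2 + 1)/(s^4 - 6*s^3 + 4*s^2)

Laplace-transform each side.
The derivative rules (L{y''} = s^2 Y - s·y(0) - y'(0) and L{y'} = sY - y(0), with y(0) = 4, y'(0) = -3) turn the left side into (s^2 - 6*s + 4)Y - (4*s - 27).
The right side is L{t} = s^(-2).
So (s^2 - 6*s + 4)Y = s^(-2) + (4*s - 27).
Solve for Y(s) and write it as one ratio of polynomials.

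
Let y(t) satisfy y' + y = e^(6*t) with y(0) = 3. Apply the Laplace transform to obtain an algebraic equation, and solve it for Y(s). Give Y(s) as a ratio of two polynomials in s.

Y(s) = (3*s - 17)/(s^2 - 5*s - 6)

Take the Laplace transform of both sides.
Using L{y'} = sY - y(0) = sY - 3, the left side becomes (s + 1)Y - (3).
The right side is L{e^(6*t)} = 1/(s - 6).
So (s + 1)Y = 1/(s - 6) + (3).
Divide through and combine into a single rational function.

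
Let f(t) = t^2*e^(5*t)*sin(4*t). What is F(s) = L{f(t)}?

F(s) = 8*(3*s^2 - 30*s + 59)/(s^2 - 10*s + 41)^3

L{sin(4t)} = 4/(s^2 + 16).
Multiplying by e^(5t) shifts s → s - 5, so L{e^(5*t)*sin(4*t)} = 4/((s - 5)^2 + 16).
Then apply L{t^2·g(t)} = (-1)^2 d^2/ds^2[G(s)] with G(s) = 4/((s - 5)^2 + 16):
differentiating 2 times and applying the sign gives 8*(3*s^2 - 30*s + 59)/(s^2 - 10*s + 41)^3.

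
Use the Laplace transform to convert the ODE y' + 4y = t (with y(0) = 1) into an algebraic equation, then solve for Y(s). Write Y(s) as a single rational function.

Y(s) = (s^2 + 1)/(s^3 + 4*s^2)

Take the Laplace transform of both sides.
The derivative rules (L{y'} = sY - y(0) = sY - 1) turn the left side into (s + 4)Y - (1).
The right side is L{t} = s^(-2).
So (s + 4)Y = s^(-2) + (1).
Divide through and combine into a single rational function.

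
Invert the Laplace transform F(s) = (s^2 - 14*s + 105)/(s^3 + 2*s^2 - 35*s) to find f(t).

f(t) = exp(5*t) - 3 + 3*exp(-7*t)

Factor the denominator: s^3 + 2*s^2 - 35*s = s*(s - 5)*(s + 7).
Partial fraction decomposition gives [-3/s] + [1/(s - 5)] + [3/(s + 7)].
Invert each term: -3/(s - 0) ↔ -3e^(0t); 1/(s - 5) ↔ e^(5t); 3/(s + 7) ↔ 3e^(-7t).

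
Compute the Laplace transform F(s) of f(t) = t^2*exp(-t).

F(s) = 2/(s + 1)^3

L{e^(-t)} = 1/(s + 1).
Then apply L{t^2·g(t)} = (-1)^2 d^2/ds^2[G(s)] with G(s) = 1/(s + 1):
differentiating 2 times and applying the sign gives 2/(s + 1)^3.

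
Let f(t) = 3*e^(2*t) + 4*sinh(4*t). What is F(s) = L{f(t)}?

F(s) = 16/(s^2 - 16) + 3/(s - 2)

Apply the Laplace transform termwise.
(3)·[L{e^(2t)} = 1/(s - 2)]; (4)·[L{sinh(4t)} = 4/(s^2 - 16)].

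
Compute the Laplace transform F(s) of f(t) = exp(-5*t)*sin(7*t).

L{sin(7t)} = 7/(s^2 + 49).
By the first shifting theorem, multiplying by e^(-5t) replaces s with s + 5.

F(s) = 7/((s + 5)^2 + 49)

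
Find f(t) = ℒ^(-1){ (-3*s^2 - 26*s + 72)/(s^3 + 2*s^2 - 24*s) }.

Factor the denominator: s^3 + 2*s^2 - 24*s = s*(s - 4)*(s + 6).
Partial fraction decomposition gives [2/(s + 6)] + [-2/(s - 4)] + [-3/s].
Invert each term: 2/(s + 6) ↔ 2e^(-6t); -2/(s - 4) ↔ -2e^(4t); -3/(s - 0) ↔ -3e^(0t).

f(t) = -2*exp(4*t) - 3 + 2*exp(-6*t)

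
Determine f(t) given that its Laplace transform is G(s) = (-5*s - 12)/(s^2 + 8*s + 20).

f(t) = 4*exp(-4*t)*sin(2*t) - 5*exp(-4*t)*cos(2*t)

Complete the square in the denominator: s^2 + 8*s + 20 = (s + 4)^2 + 2^2.
Split the numerator to match: -5*s - 12 = -5·(s + 4) + 4·2.
Invert each term: -5·(s + 4)/((s + 4)^2 + 4) ↔ -5e^(-4t)cos(2t); 4·2/((s + 4)^2 + 4) ↔ 4e^(-4t)sin(2t).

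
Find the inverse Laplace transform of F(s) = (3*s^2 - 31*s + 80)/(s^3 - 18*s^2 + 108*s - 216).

t^2*exp(6*t) + 5*t*exp(6*t) + 3*exp(6*t)

Factor the denominator: s^3 - 18*s^2 + 108*s - 216 = (s - 6)^3.
Partial fraction decomposition gives [3/(s - 6)] + [5/(s - 6)^2] + [2/(s - 6)^3].
Invert each term: 3/(s - 6) ↔ 3e^(6t); 5/(s - 6)^2 ↔ 5t·e^(6t); 2/(s - 6)^3 ↔ (1)t^2·e^(6t).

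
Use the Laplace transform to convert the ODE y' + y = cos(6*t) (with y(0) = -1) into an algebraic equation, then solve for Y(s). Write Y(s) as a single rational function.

Apply the Laplace transform to the equation.
The derivative rules (L{y'} = sY - y(0) = sY - (-1)) turn the left side into (s + 1)Y - (-1).
The right side is L{cos(6*t)} = s/(s^2 + 36).
So (s + 1)Y = s/(s^2 + 36) + (-1).
Solve for Y(s) and write it as one ratio of polynomials.

Y(s) = (-s^2 + s - 36)/(s^3 + s^2 + 36*s + 36)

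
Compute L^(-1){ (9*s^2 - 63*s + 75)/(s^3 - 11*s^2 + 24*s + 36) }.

Factor the denominator: s^3 - 11*s^2 + 24*s + 36 = (s - 6)^2*(s + 1).
Partial fraction decomposition gives [6/(s - 6)] + [3/(s - 6)^2] + [3/(s + 1)].
Invert each term: 6/(s - 6) ↔ 6e^(6t); 3/(s - 6)^2 ↔ 3t·e^(6t); 3/(s + 1) ↔ 3e^(-t).

3*t*exp(6*t) + 6*exp(6*t) + 3*exp(-t)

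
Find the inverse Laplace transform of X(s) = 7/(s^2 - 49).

Since L{sinh(7t)} = 7/(s^2 - 49), the inverse is sinh(7*t).

sinh(7*t)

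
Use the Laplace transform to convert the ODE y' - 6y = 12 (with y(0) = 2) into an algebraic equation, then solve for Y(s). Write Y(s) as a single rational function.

Take the Laplace transform of both sides.
The derivative rules (L{y'} = sY - y(0) = sY - 2) turn the left side into (s - 6)Y - (2).
The right side is L{12} = 12/s.
So (s - 6)Y = 12/s + (2).
Divide through and combine into a single rational function.

Y(s) = (2*s + 12)/(s^2 - 6*s)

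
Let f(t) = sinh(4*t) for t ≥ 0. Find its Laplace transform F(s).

F(s) = 4/(s^2 - 16)

L{sinh(4t)} = 4/(s^2 - 16).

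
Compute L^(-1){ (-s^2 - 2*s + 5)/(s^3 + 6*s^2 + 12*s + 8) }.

5*t^2*exp(-2*t)/2 + 2*t*exp(-2*t) - exp(-2*t)

Factor the denominator: s^3 + 6*s^2 + 12*s + 8 = (s + 2)^3.
Partial fraction decomposition gives [-1/(s + 2)] + [2/(s + 2)^2] + [5/(s + 2)^3].
Invert each term: -1/(s + 2) ↔ -e^(-2t); 2/(s + 2)^2 ↔ 2t·e^(-2t); 5/(s + 2)^3 ↔ (5/2)t^2·e^(-2t).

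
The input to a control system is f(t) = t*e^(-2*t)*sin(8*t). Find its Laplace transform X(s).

X(s) = 16*(s + 2)/(s^2 + 4*s + 68)^2

L{sin(8t)} = 8/(s^2 + 64).
Multiplying by e^(-2t) shifts s → s + 2, so L{e^(-2*t)*sin(8*t)} = 8/((s + 2)^2 + 64).
Then apply L{t·g(t)} = -d/ds[G(s)] with G(s) = 8/((s + 2)^2 + 64):
differentiating 1 time and applying the sign gives 16*(s + 2)/(s^2 + 4*s + 68)^2.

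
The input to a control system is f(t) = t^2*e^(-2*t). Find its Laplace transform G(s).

L{t^2} = 2!/s^3 = 2/s^3.
By the first shifting theorem, multiplying by e^(-2t) replaces s with s + 2.

G(s) = 2/(s + 2)^3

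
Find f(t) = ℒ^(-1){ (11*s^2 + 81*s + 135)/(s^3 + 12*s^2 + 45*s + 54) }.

Factor the denominator: s^3 + 12*s^2 + 45*s + 54 = (s + 3)^2*(s + 6).
Partial fraction decomposition gives [6/(s + 3)] + [-3/(s + 3)^2] + [5/(s + 6)].
Invert each term: 6/(s + 3) ↔ 6e^(-3t); -3/(s + 3)^2 ↔ -3t·e^(-3t); 5/(s + 6) ↔ 5e^(-6t).

f(t) = -3*t*exp(-3*t) + 6*exp(-3*t) + 5*exp(-6*t)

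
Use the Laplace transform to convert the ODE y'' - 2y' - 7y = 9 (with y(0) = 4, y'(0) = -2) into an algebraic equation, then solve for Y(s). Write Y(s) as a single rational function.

Apply the Laplace transform to the equation.
Using L{y''} = s^2 Y - s·y(0) - y'(0) and L{y'} = sY - y(0), with y(0) = 4, y'(0) = -2, the left side becomes (s^2 - 2*s - 7)Y - (4*s - 10).
The right side is L{9} = 9/s.
So (s^2 - 2*s - 7)Y = 9/s + (4*s - 10).
Divide through and combine into a single rational function.

Y(s) = (4*s^2 - 10*s + 9)/(s^3 - 2*s^2 - 7*s)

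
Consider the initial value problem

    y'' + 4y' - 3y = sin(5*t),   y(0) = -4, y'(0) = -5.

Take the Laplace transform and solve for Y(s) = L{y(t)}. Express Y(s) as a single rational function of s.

Transform both sides with L{·}.
With L{y''} = s^2 Y - s·y(0) - y'(0) and L{y'} = sY - y(0), with y(0) = -4, y'(0) = -5: the LHS transforms to (s^2 + 4*s - 3)Y - (-4*s - 21).
The right side is L{sin(5*t)} = 5/(s^2 + 25).
So (s^2 + 4*s - 3)Y = 5/(s^2 + 25) + (-4*s - 21).
Isolate Y and clear denominators.

Y(s) = (-4*s^3 - 21*s^2 - 100*s - 520)/(s^4 + 4*s^3 + 22*s^2 + 100*s - 75)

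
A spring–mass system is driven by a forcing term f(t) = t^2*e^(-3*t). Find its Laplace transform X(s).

L{e^(-3t)} = 1/(s + 3).
Then apply L{t^2·g(t)} = (-1)^2 d^2/ds^2[G(s)] with G(s) = 1/(s + 3):
differentiating 2 times and applying the sign gives 2/(s + 3)^3.

X(s) = 2/(s + 3)^3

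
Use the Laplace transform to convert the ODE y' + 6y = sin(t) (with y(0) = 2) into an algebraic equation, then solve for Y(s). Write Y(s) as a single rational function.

Y(s) = (2*s^2 + 3)/(s^3 + 6*s^2 + s + 6)

Apply the Laplace transform to the equation.
Using L{y'} = sY - y(0) = sY - 2, the left side becomes (s + 6)Y - (2).
The right side is L{sin(t)} = 1/(s^2 + 1).
So (s + 6)Y = 1/(s^2 + 1) + (2).
Isolate Y and clear denominators.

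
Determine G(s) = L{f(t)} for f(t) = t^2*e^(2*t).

G(s) = 2/(s - 2)^3

L{t^2} = 2!/s^3 = 2/s^3.
By the first shifting theorem, multiplying by e^(2t) replaces s with s - 2.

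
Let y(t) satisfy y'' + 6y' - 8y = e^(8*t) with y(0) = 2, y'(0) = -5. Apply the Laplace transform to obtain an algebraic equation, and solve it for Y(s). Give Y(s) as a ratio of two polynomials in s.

Y(s) = (2*s^2 - 9*s - 55)/(s^3 - 2*s^2 - 56*s + 64)

Laplace-transform each side.
The derivative rules (L{y''} = s^2 Y - s·y(0) - y'(0) and L{y'} = sY - y(0), with y(0) = 2, y'(0) = -5) turn the left side into (s^2 + 6*s - 8)Y - (2*s + 7).
The right side is L{e^(8*t)} = 1/(s - 8).
So (s^2 + 6*s - 8)Y = 1/(s - 8) + (2*s + 7).
Solve for Y(s) and write it as one ratio of polynomials.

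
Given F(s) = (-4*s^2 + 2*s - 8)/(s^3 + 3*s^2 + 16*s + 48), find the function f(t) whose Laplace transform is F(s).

Factor the denominator: s^3 + 3*s^2 + 16*s + 48 = (s + 3)*(s^2 + 16).
Partial fraction decomposition gives [-2/(s + 3)] + [-2*s/(s^2 + 16)] + [8/(s^2 + 16)].
Invert each term: -2/(s + 3) ↔ -2e^(-3t); -2·s/(s^2 + 16) ↔ -2cos(4t); 2·4/(s^2 + 16) ↔ 2sin(4t).

f(t) = 2*sin(4*t) - 2*cos(4*t) - 2*exp(-3*t)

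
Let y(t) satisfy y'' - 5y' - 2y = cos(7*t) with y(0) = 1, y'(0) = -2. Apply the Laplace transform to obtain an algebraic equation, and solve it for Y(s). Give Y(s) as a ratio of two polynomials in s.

Y(s) = (s^3 - 7*s^2 + 50*s - 343)/(s^4 - 5*s^3 + 47*s^2 - 245*s - 98)

Laplace-transform each side.
With L{y''} = s^2 Y - s·y(0) - y'(0) and L{y'} = sY - y(0), with y(0) = 1, y'(0) = -2: the LHS transforms to (s^2 - 5*s - 2)Y - (s - 7).
The right side is L{cos(7*t)} = s/(s^2 + 49).
So (s^2 - 5*s - 2)Y = s/(s^2 + 49) + (s - 7).
Isolate Y and clear denominators.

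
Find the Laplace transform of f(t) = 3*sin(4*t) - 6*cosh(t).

-6*s/(s^2 - 1) + 12/(s^2 + 16)

The transform is linear, so treat each term independently.
(-6)·[L{cosh(t)} = s/(s^2 - 1)]; (3)·[L{sin(4t)} = 4/(s^2 + 16)].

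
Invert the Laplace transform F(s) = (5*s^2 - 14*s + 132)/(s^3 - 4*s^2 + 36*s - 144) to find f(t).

Factor the denominator: s^3 - 4*s^2 + 36*s - 144 = (s - 4)*(s^2 + 36).
Partial fraction decomposition gives [3/(s - 4)] + [2*s/(s^2 + 36)] + [-6/(s^2 + 36)].
Invert each term: 3/(s - 4) ↔ 3e^(4t); 2·s/(s^2 + 36) ↔ 2cos(6t); -1·6/(s^2 + 36) ↔ -sin(6t).

f(t) = 3*exp(4*t) - sin(6*t) + 2*cos(6*t)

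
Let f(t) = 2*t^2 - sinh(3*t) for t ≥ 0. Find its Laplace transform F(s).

F(s) = -3/(s^2 - 9) + 4/s^3

Apply the Laplace transform termwise.
(2)·[L{t^2} = 2!/s^3 = 2/s^3]; (-1)·[L{sinh(3t)} = 3/(s^2 - 9)].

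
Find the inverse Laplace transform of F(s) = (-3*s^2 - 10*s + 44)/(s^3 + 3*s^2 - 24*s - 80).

Factor the denominator: s^3 + 3*s^2 - 24*s - 80 = (s - 5)*(s + 4)^2.
Partial fraction decomposition gives [-2/(s + 4)] + [-4/(s + 4)^2] + [-1/(s - 5)].
Invert each term: -2/(s + 4) ↔ -2e^(-4t); -4/(s + 4)^2 ↔ -4t·e^(-4t); -1/(s - 5) ↔ -e^(5t).

-4*t*exp(-4*t) - exp(5*t) - 2*exp(-4*t)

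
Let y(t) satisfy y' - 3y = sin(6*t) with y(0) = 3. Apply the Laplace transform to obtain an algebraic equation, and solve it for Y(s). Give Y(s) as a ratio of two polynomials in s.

Take the Laplace transform of both sides.
With L{y'} = sY - y(0) = sY - 3: the LHS transforms to (s - 3)Y - (3).
The right side is L{sin(6*t)} = 6/(s^2 + 36).
So (s - 3)Y = 6/(s^2 + 36) + (3).
Divide through and combine into a single rational function.

Y(s) = (3*s^2 + 114)/(s^3 - 3*s^2 + 36*s - 108)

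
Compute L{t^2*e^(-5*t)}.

2/(s + 5)^3

L{e^(-5t)} = 1/(s + 5).
Then apply L{t^2·g(t)} = (-1)^2 d^2/ds^2[G(s)] with G(s) = 1/(s + 5):
differentiating 2 times and applying the sign gives 2/(s + 5)^3.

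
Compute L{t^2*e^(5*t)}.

L{e^(5t)} = 1/(s - 5).
Then apply L{t^2·g(t)} = (-1)^2 d^2/ds^2[G(s)] with G(s) = 1/(s - 5):
differentiating 2 times and applying the sign gives 2/(s - 5)^3.

2/(s - 5)^3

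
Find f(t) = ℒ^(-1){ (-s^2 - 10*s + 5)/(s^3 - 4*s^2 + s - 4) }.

f(t) = -3*exp(4*t) - 2*sin(t) + 2*cos(t)

Factor the denominator: s^3 - 4*s^2 + s - 4 = (s - 4)*(s^2 + 1).
Partial fraction decomposition gives [-3/(s - 4)] + [2*s/(s^2 + 1)] + [-2/(s^2 + 1)].
Invert each term: -3/(s - 4) ↔ -3e^(4t); 2·s/(s^2 + 1) ↔ 2cos(t); -2·1/(s^2 + 1) ↔ -2sin(t).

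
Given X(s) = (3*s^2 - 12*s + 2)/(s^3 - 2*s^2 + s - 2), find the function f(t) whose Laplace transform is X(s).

Factor the denominator: s^3 - 2*s^2 + s - 2 = (s - 2)*(s^2 + 1).
Partial fraction decomposition gives [-2/(s - 2)] + [5*s/(s^2 + 1)] + [-2/(s^2 + 1)].
Invert each term: -2/(s - 2) ↔ -2e^(2t); 5·s/(s^2 + 1) ↔ 5cos(t); -2·1/(s^2 + 1) ↔ -2sin(t).

f(t) = -2*exp(2*t) - 2*sin(t) + 5*cos(t)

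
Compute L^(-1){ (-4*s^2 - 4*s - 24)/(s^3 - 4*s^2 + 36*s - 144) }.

-2*exp(4*t) - 2*sin(6*t) - 2*cos(6*t)

Factor the denominator: s^3 - 4*s^2 + 36*s - 144 = (s - 4)*(s^2 + 36).
Partial fraction decomposition gives [-2/(s - 4)] + [-2*s/(s^2 + 36)] + [-12/(s^2 + 36)].
Invert each term: -2/(s - 4) ↔ -2e^(4t); -2·s/(s^2 + 36) ↔ -2cos(6t); -2·6/(s^2 + 36) ↔ -2sin(6t).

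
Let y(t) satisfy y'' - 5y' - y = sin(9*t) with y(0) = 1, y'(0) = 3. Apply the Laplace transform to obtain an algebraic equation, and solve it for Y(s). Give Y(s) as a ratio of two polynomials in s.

Y(s) = (s^3 - 2*s^2 + 81*s - 153)/(s^4 - 5*s^3 + 80*s^2 - 405*s - 81)

Take the Laplace transform of both sides.
Using L{y''} = s^2 Y - s·y(0) - y'(0) and L{y'} = sY - y(0), with y(0) = 1, y'(0) = 3, the left side becomes (s^2 - 5*s - 1)Y - (s - 2).
The right side is L{sin(9*t)} = 9/(s^2 + 81).
So (s^2 - 5*s - 1)Y = 9/(s^2 + 81) + (s - 2).
Divide through and combine into a single rational function.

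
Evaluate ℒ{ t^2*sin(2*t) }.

L{sin(2t)} = 2/(s^2 + 4).
Then apply L{t^2·g(t)} = (-1)^2 d^2/ds^2[G(s)] with G(s) = 2/(s^2 + 4):
differentiating 2 times and applying the sign gives 4*(3*s^2 - 4)/(s^2 + 4)^3.

4*(3*s^2 - 4)/(s^2 + 4)^3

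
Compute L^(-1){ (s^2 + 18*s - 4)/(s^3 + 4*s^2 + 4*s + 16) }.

sin(2*t) + 4*cos(2*t) - 3*exp(-4*t)

Factor the denominator: s^3 + 4*s^2 + 4*s + 16 = (s + 4)*(s^2 + 4).
Partial fraction decomposition gives [-3/(s + 4)] + [4*s/(s^2 + 4)] + [2/(s^2 + 4)].
Invert each term: -3/(s + 4) ↔ -3e^(-4t); 4·s/(s^2 + 4) ↔ 4cos(2t); 1·2/(s^2 + 4) ↔ sin(2t).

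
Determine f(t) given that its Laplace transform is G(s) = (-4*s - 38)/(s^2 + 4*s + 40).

Complete the square in the denominator: s^2 + 4*s + 40 = (s + 2)^2 + 6^2.
Split the numerator to match: -4*s - 38 = -4·(s + 2) - 5·6.
Invert each term: -4·(s + 2)/((s + 2)^2 + 36) ↔ -4e^(-2t)cos(6t); -5·6/((s + 2)^2 + 36) ↔ -5e^(-2t)sin(6t).

f(t) = -5*exp(-2*t)*sin(6*t) - 4*exp(-2*t)*cos(6*t)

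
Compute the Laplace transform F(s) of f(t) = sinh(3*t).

L{sinh(3t)} = 3/(s^2 - 9).

F(s) = 3/(s^2 - 9)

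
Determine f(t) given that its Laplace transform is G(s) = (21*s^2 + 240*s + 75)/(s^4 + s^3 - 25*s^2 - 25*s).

f(t) = 6*exp(5*t) - 3 - 6*exp(-t) + 3*exp(-5*t)

Factor the denominator: s^4 + s^3 - 25*s^2 - 25*s = s*(s - 5)*(s + 1)*(s + 5).
Partial fraction decomposition gives [3/(s + 5)] + [-3/s] + [-6/(s + 1)] + [6/(s - 5)].
Invert each term: 3/(s + 5) ↔ 3e^(-5t); -3/(s - 0) ↔ -3e^(0t); -6/(s + 1) ↔ -6e^(-t); 6/(s - 5) ↔ 6e^(5t).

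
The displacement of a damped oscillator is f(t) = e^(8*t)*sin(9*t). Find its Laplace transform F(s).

L{sin(9t)} = 9/(s^2 + 81).
By the first shifting theorem, multiplying by e^(8t) replaces s with s - 8.

F(s) = 9/((s - 8)^2 + 81)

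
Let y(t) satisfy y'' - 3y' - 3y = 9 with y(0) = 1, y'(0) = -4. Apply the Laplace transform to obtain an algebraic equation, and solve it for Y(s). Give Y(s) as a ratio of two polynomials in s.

Y(s) = (s^2 - 7*s + 9)/(s^3 - 3*s^2 - 3*s)

Laplace-transform each side.
Using L{y''} = s^2 Y - s·y(0) - y'(0) and L{y'} = sY - y(0), with y(0) = 1, y'(0) = -4, the left side becomes (s^2 - 3*s - 3)Y - (s - 7).
The right side is L{9} = 9/s.
So (s^2 - 3*s - 3)Y = 9/s + (s - 7).
Isolate Y and clear denominators.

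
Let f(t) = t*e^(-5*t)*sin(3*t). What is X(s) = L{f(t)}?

X(s) = 6*(s + 5)/(s^2 + 10*s + 34)^2

L{sin(3t)} = 3/(s^2 + 9).
Multiplying by e^(-5t) shifts s → s + 5, so L{e^(-5*t)*sin(3*t)} = 3/((s + 5)^2 + 9).
Then apply L{t·g(t)} = -d/ds[G(s)] with G(s) = 3/((s + 5)^2 + 9):
differentiating 1 time and applying the sign gives 6*(s + 5)/(s^2 + 10*s + 34)^2.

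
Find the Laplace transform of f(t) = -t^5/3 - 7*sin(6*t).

The transform is linear, so treat each term independently.
(-1/3)·[L{t^5} = 5!/s^6 = 120/s^6]; (-7)·[L{sin(6t)} = 6/(s^2 + 36)].

-42/(s^2 + 36) - 40/s^6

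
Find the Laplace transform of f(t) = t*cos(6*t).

L{cos(6t)} = s/(s^2 + 36).
Then apply L{t·g(t)} = -d/ds[H(s)] with H(s) = s/(s^2 + 36):
differentiating 1 time and applying the sign gives (s - 6)*(s + 6)/(s^2 + 36)^2.

(s - 6)*(s + 6)/(s^2 + 36)^2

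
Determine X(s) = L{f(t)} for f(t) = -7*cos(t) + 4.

X(s) = -7*s/(s^2 + 1) + 4/s

The transform is linear, so treat each term independently.
L{4} = 4/s; (-7)·[L{cos(t)} = s/(s^2 + 1)].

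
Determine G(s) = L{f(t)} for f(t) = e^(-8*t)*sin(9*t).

L{sin(9t)} = 9/(s^2 + 81).
By the first shifting theorem, multiplying by e^(-8t) replaces s with s + 8.

G(s) = 9/((s + 8)^2 + 81)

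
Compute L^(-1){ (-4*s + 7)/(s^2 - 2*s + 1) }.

Factor the denominator: s^2 - 2*s + 1 = (s - 1)^2.
Partial fraction decomposition gives [-4/(s - 1)] + [3/(s - 1)^2].
Invert each term: -4/(s - 1) ↔ -4e^(t); 3/(s - 1)^2 ↔ 3t·e^(t).

3*t*exp(t) - 4*exp(t)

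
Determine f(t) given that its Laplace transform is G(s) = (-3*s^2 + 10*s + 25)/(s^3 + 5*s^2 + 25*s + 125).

Factor the denominator: s^3 + 5*s^2 + 25*s + 125 = (s + 5)*(s^2 + 25).
Partial fraction decomposition gives [-2/(s + 5)] + [-s/(s^2 + 25)] + [15/(s^2 + 25)].
Invert each term: -2/(s + 5) ↔ -2e^(-5t); -1·s/(s^2 + 25) ↔ -cos(5t); 3·5/(s^2 + 25) ↔ 3sin(5t).

f(t) = 3*sin(5*t) - cos(5*t) - 2*exp(-5*t)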